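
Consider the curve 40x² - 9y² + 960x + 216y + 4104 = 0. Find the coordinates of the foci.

(-19, 12) and (-5, 12)

Collect terms: 40(x² + 24x) -9(y² - 24y) = -4104
Completing the square gives 40(x + 12)² -9(y - 12)² = -4104 + 5760 - 1296 = 360.
Divide by 360: (x + 12)²/9 - (y - 12)²/40 = 1
Hyperbola, center (-12, 12), transverse axis horizontal; a² = 9, b² = 40.
c² = a² + b² = 9 + 40 = 49, so c = 7.
Foci lie on the horizontal axis through the center: (h ± c, k).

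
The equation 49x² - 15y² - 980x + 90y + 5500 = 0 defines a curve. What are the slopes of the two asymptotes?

Collect terms: 49(x² - 20x) -15(y² - 6y) = -5500
49(x - 10)² -15(y - 3)² = -5500 + 4900 - 135 = -735
Divide through by -735 to get (y - 3)²/49 - (x - 10)²/15 = 1.
Hyperbola, center (10, 3), transverse axis vertical; a² = 49, b² = 15.
For a vertical hyperbola the asymptotes have slope ±a/b.
Here that is ±7/√15 = ±7√15/15.

7√15/15 and -7√15/15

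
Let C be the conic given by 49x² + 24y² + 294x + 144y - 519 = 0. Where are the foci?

(-3, -8) and (-3, 2)

Collect terms: 49(x² + 6x) + 24(y² + 6y) = 519
Completing the square gives 49(x + 3)² + 24(y + 3)² = 519 + 441 + 216 = 1176.
Divide by 1176: (x + 3)²/24 + (y + 3)²/49 = 1
Ellipse, center (-3, -3), major axis vertical; a² = 49, b² = 24.
c² = a² - b² = 49 - 24 = 25, so c = 5.
Foci lie on the vertical axis through the center: (h, k ± c).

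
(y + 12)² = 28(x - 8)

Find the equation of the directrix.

x = 1

Vertex (8, -12); 4p = 28 so p = 7. Opens right.
Directrix is the vertical line x = h − p = 8 − (7) = 1.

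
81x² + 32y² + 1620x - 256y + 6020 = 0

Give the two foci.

Collect terms: 81(x² + 20x) + 32(y² - 8y) = -6020
Completing the square gives 81(x + 10)² + 32(y - 4)² = -6020 + 8100 + 512 = 2592.
Divide by 2592: (x + 10)²/32 + (y - 4)²/81 = 1
Ellipse, center (-10, 4), major axis vertical; a² = 81, b² = 32.
c² = a² - b² = 81 - 32 = 49, so c = 7.
Foci lie on the vertical axis through the center: (h, k ± c).

(-10, -3) and (-10, 11)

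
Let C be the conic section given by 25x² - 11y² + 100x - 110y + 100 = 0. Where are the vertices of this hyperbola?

(-2, -10) and (-2, 0)

Group the x- and y-terms: 25(x² + 4x) -11(y² + 10y) = -100
Complete the square: 25(x + 2)² -11(y + 5)² = -100 + 100 - 275 = -275
Divide by -275: (y + 5)²/25 - (x + 2)²/11 = 1
Hyperbola, center (-2, -5), transverse axis vertical; a² = 25, b² = 11.
a = 5. Vertices at (h, k ± a).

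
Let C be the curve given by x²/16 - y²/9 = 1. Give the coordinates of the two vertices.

Center (0, 0). The positive term is the x-term, so the transverse axis is horizontal; a² = 16, b² = 9.
a = 4. Vertices at (h ± a, k).

(-4, 0) and (4, 0)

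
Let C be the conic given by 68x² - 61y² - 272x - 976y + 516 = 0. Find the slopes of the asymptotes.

2√1037/61 and -2√1037/61

68(x² - 4x) -61(y² + 16y) = -516
68(x - 2)² -61(y + 8)² = -516 + 272 - 3904 = -4148
Divide through by -4148 to get (y + 8)²/68 - (x - 2)²/61 = 1.
Hyperbola, center (2, -8), transverse axis vertical; a² = 68, b² = 61.
For a vertical hyperbola the asymptotes have slope ±a/b.
Here that is ±2√17/√61 = ±2√1037/61.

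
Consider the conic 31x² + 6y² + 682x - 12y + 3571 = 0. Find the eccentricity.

e = 5√31/31

Rearranging, 31(x² + 22x) + 6(y² - 2y) = -3571.
Complete the square: 31(x + 11)² + 6(y - 1)² = -3571 + 3751 + 6 = 186
Divide by 186: (x + 11)²/6 + (y - 1)²/31 = 1
Ellipse, center (-11, 1), major axis vertical; a² = 31, b² = 6.
c² = a² - b² = 25, so c = 5.
e = c/a = 5/√31 = 5√31/31.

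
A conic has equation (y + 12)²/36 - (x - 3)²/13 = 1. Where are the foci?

(3, -19) and (3, -5)

Center (3, -12). The positive term is the y-term, so the transverse axis is vertical; a² = 36, b² = 13.
c² = a² + b² = 36 + 13 = 49, so c = 7.
Foci lie on the vertical axis through the center: (h, k ± c).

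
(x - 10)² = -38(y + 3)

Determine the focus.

(10, -25/2)

Vertex (10, -3); 4p = -38 so p = -19/2. Opens down.
Focus is p units from the vertex along the axis: (h, k + p).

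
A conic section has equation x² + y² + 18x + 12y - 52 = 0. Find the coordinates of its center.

Rearranging, (x² + 18x) + (y² + 12y) = 52.
(x + 9)² + (y + 6)² = 52 + 81 + 36 = 169
So (x + 9)² + (y + 6)² = 169.
Circle centered at (-9, -6) with r² = 169.

(-9, -6)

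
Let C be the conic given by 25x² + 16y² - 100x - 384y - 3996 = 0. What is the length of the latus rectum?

Collect terms: 25(x² - 4x) + 16(y² - 24y) = 3996
Completing the square gives 25(x - 2)² + 16(y - 12)² = 3996 + 100 + 2304 = 6400.
Divide by 6400: (x - 2)²/256 + (y - 12)²/400 = 1
Ellipse, center (2, 12), major axis vertical; a² = 400, b² = 256.
Latus rectum length = 2b²/a = 2·256/20 = 128/5.

128/5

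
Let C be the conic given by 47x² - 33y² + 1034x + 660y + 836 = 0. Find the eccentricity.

e = 4√165/33

47(x² + 22x) -33(y² - 20y) = -836
47(x + 11)² -33(y - 10)² = -836 + 5687 - 3300 = 1551
Divide through by 1551 to get (x + 11)²/33 - (y - 10)²/47 = 1.
Hyperbola, center (-11, 10), transverse axis horizontal; a² = 33, b² = 47.
c² = a² + b² = 80, so c = 4√5.
e = c/a = 4√5/√33 = 4√165/33.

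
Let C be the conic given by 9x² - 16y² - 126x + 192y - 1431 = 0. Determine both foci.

9(x² - 14x) -16(y² - 12y) = 1431
Complete the square in x and y: 9(x - 7)² -16(y - 6)² = 1431 + 441 - 576 = 1296
Divide through by 1296 to get (x - 7)²/144 - (y - 6)²/81 = 1.
Hyperbola, center (7, 6), transverse axis horizontal; a² = 144, b² = 81.
c² = a² + b² = 144 + 81 = 225, so c = 15.
Foci lie on the horizontal axis through the center: (h ± c, k).

(-8, 6) and (22, 6)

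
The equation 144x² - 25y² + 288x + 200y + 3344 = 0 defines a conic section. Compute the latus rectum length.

Collect terms: 144(x² + 2x) -25(y² - 8y) = -3344
Complete the square: 144(x + 1)² -25(y - 4)² = -3344 + 144 - 400 = -3600
Divide through by -3600 to get (y - 4)²/144 - (x + 1)²/25 = 1.
Hyperbola, center (-1, 4), transverse axis vertical; a² = 144, b² = 25.
Latus rectum length = 2b²/a = 2·25/12 = 25/6.

25/6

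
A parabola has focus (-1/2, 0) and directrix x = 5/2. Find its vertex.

The vertex is the midpoint between the focus and the directrix along the axis of symmetry.
Axis is horizontal (directrix is vertical). Vertex x-coordinate = (-1/2 + 5/2)/2 = 1; y-coordinate = 0.

(1, 0)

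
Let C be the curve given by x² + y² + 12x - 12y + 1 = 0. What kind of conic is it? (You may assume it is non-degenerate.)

No xy term. Coefficients of x² and y² are A = 1, C = 1.
A = C (same sign) ⇒ circle.

circle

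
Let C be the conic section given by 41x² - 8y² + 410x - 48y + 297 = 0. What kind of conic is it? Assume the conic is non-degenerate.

No xy term. Coefficients of x² and y² are A = 41, C = -8.
A and C have opposite signs ⇒ hyperbola.

hyperbola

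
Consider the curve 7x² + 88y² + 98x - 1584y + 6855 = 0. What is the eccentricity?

e = 9√22/44

Group: 7(x² + 14x) + 88(y² - 18y) = -6855
Complete the square: 7(x + 7)² + 88(y - 9)² = -6855 + 343 + 7128 = 616
Divide through by 616 to get (x + 7)²/88 + (y - 9)²/7 = 1.
Ellipse, center (-7, 9), major axis horizontal; a² = 88, b² = 7.
c² = a² - b² = 81, so c = 9.
e = c/a = 9/2√22 = 9√22/44.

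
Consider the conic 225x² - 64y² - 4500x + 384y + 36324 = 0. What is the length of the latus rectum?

Group: 225(x² - 20x) -64(y² - 6y) = -36324
225(x - 10)² -64(y - 3)² = -36324 + 22500 - 576 = -14400
Dividing both sides by -14400: (y - 3)²/225 - (x - 10)²/64 = 1
Hyperbola, center (10, 3), transverse axis vertical; a² = 225, b² = 64.
Latus rectum length = 2b²/a = 2·64/15 = 128/15.

128/15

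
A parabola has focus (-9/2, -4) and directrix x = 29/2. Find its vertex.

The vertex is the midpoint between the focus and the directrix along the axis of symmetry.
Axis is horizontal (directrix is vertical). Vertex x-coordinate = (-9/2 + 29/2)/2 = 5; y-coordinate = -4.

(5, -4)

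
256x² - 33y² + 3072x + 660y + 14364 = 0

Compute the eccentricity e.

e = 17/16

Collect terms: 256(x² + 12x) -33(y² - 20y) = -14364
Complete the square: 256(x + 6)² -33(y - 10)² = -14364 + 9216 - 3300 = -8448
Dividing both sides by -8448: (y - 10)²/256 - (x + 6)²/33 = 1
Hyperbola, center (-6, 10), transverse axis vertical; a² = 256, b² = 33.
c² = a² + b² = 289, so c = 17.
e = c/a = 17/16.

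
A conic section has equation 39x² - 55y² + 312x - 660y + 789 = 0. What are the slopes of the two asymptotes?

Rearranging, 39(x² + 8x) -55(y² + 12y) = -789.
39(x + 4)² -55(y + 6)² = -789 + 624 - 1980 = -2145
Dividing both sides by -2145: (y + 6)²/39 - (x + 4)²/55 = 1
Hyperbola, center (-4, -6), transverse axis vertical; a² = 39, b² = 55.
For a vertical hyperbola the asymptotes have slope ±a/b.
Here that is ±√39/√55 = ±√2145/55.

√2145/55 and -√2145/55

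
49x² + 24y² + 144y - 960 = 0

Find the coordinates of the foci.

Rearranging, 49x² + 24(y² + 6y) = 960.
Complete the square: 49x² + 24(y + 3)² = 960 + 0 + 216 = 1176
Divide through by 1176 to get x²/24 + (y + 3)²/49 = 1.
Ellipse, center (0, -3), major axis vertical; a² = 49, b² = 24.
c² = a² - b² = 49 - 24 = 25, so c = 5.
Foci lie on the vertical axis through the center: (h, k ± c).

(0, -8) and (0, 2)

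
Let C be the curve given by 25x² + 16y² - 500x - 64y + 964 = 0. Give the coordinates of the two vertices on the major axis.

Rearranging, 25(x² - 20x) + 16(y² - 4y) = -964.
25(x - 10)² + 16(y - 2)² = -964 + 2500 + 64 = 1600
Divide through by 1600 to get (x - 10)²/64 + (y - 2)²/100 = 1.
Ellipse, center (10, 2), major axis vertical; a² = 100, b² = 64.
a = 10. Vertices at (h, k ± a).

(10, -8) and (10, 12)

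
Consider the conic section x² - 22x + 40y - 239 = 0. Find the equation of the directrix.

y = 19

Only x is squared. Complete the square in x: (x - 11)² = -40(y - 9).
Vertex (11, 9); 4p = -40 so p = -10. Opens down.
Directrix is the horizontal line y = k − p = 9 − (-10) = 19.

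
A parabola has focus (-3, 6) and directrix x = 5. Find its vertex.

(1, 6)

The vertex is the midpoint between the focus and the directrix along the axis of symmetry.
Axis is horizontal (directrix is vertical). Vertex x-coordinate = (-3 + 5)/2 = 1; y-coordinate = 6.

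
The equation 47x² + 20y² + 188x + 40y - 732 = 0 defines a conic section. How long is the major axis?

Rearranging, 47(x² + 4x) + 20(y² + 2y) = 732.
Completing the square gives 47(x + 2)² + 20(y + 1)² = 732 + 188 + 20 = 940.
Divide by 940: (x + 2)²/20 + (y + 1)²/47 = 1
Ellipse, center (-2, -1), major axis vertical; a² = 47, b² = 20.
a² = 47 so a = √47; the major axis has length 2a = 2√47.

2√47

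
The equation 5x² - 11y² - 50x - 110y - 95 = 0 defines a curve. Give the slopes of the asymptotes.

Collect terms: 5(x² - 10x) -11(y² + 10y) = 95
5(x - 5)² -11(y + 5)² = 95 + 125 - 275 = -55
Divide by -55: (y + 5)²/5 - (x - 5)²/11 = 1
Hyperbola, center (5, -5), transverse axis vertical; a² = 5, b² = 11.
For a vertical hyperbola the asymptotes have slope ±a/b.
Here that is ±√5/√11 = ±√55/11.

√55/11 and -√55/11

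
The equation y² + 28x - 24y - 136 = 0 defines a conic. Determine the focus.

Only y is squared. Complete the square in y: (y - 12)² = -28(x - 10).
Vertex (10, 12); 4p = -28 so p = -7. Opens left.
Focus is p units from the vertex along the axis: (h + p, k).

(3, 12)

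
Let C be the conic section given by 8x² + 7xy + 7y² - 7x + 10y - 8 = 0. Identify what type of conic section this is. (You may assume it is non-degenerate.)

A = 8, B = 7, C = 7.
Discriminant B² − 4AC = 7² − 4·8·7 = -175.
B² − 4AC < 0 ⇒ ellipse.

ellipse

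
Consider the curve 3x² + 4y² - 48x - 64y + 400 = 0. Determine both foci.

3(x² - 16x) + 4(y² - 16y) = -400
Complete the square: 3(x - 8)² + 4(y - 8)² = -400 + 192 + 256 = 48
Divide through by 48 to get (x - 8)²/16 + (y - 8)²/12 = 1.
Ellipse, center (8, 8), major axis horizontal; a² = 16, b² = 12.
c² = a² - b² = 16 - 12 = 4, so c = 2.
Foci lie on the horizontal axis through the center: (h ± c, k).

(6, 8) and (10, 8)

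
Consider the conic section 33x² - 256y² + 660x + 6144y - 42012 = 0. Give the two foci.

33(x² + 20x) -256(y² - 24y) = 42012
Complete the square: 33(x + 10)² -256(y - 12)² = 42012 + 3300 - 36864 = 8448
Dividing both sides by 8448: (x + 10)²/256 - (y - 12)²/33 = 1
Hyperbola, center (-10, 12), transverse axis horizontal; a² = 256, b² = 33.
c² = a² + b² = 256 + 33 = 289, so c = 17.
Foci lie on the horizontal axis through the center: (h ± c, k).

(-27, 12) and (7, 12)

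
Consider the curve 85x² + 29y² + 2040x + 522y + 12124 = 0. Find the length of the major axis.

Group: 85(x² + 24x) + 29(y² + 18y) = -12124
Complete the square in x and y: 85(x + 12)² + 29(y + 9)² = -12124 + 12240 + 2349 = 2465
Divide by 2465: (x + 12)²/29 + (y + 9)²/85 = 1
Ellipse, center (-12, -9), major axis vertical; a² = 85, b² = 29.
a² = 85 so a = √85; the major axis has length 2a = 2√85.

2√85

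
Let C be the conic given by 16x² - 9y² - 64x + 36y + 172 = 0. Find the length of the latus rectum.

Group: 16(x² - 4x) -9(y² - 4y) = -172
16(x - 2)² -9(y - 2)² = -172 + 64 - 36 = -144
Dividing both sides by -144: (y - 2)²/16 - (x - 2)²/9 = 1
Hyperbola, center (2, 2), transverse axis vertical; a² = 16, b² = 9.
Latus rectum length = 2b²/a = 2·9/4 = 9/2.

9/2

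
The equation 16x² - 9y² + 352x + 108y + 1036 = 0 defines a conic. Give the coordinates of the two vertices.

Group the x- and y-terms: 16(x² + 22x) -9(y² - 12y) = -1036
Complete the square: 16(x + 11)² -9(y - 6)² = -1036 + 1936 - 324 = 576
Divide through by 576 to get (x + 11)²/36 - (y - 6)²/64 = 1.
Hyperbola, center (-11, 6), transverse axis horizontal; a² = 36, b² = 64.
a = 6. Vertices at (h ± a, k).

(-17, 6) and (-5, 6)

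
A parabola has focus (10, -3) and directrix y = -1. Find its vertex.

(10, -2)

The vertex is the midpoint between the focus and the directrix along the axis of symmetry.
Axis is vertical (directrix is horizontal). Vertex y-coordinate = (-3 + (-1))/2 = -2; x-coordinate = 10.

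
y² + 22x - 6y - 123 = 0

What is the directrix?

x = 23/2

Only y is squared. Complete the square in y: (y - 3)² = -22(x - 6).
Vertex (6, 3); 4p = -22 so p = -11/2. Opens left.
Directrix is the vertical line x = h − p = 6 − (-11/2) = 23/2.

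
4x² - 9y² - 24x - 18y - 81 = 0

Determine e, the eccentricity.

Group the x- and y-terms: 4(x² - 6x) -9(y² + 2y) = 81
Completing the square gives 4(x - 3)² -9(y + 1)² = 81 + 36 - 9 = 108.
Divide through by 108 to get (x - 3)²/27 - (y + 1)²/12 = 1.
Hyperbola, center (3, -1), transverse axis horizontal; a² = 27, b² = 12.
c² = a² + b² = 39, so c = √39.
e = c/a = √39/3√3 = √13/3.

e = √13/3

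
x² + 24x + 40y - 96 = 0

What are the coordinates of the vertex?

(-12, 6)

Only x is squared. Complete the square in x: (x + 12)² = -40(y - 6).
Vertex (-12, 6); 4p = -40 so p = -10. Opens down.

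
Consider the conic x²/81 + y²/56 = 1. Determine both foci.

Center (0, 0). The larger denominator 81 sits under the x-term, so the major axis is horizontal; a² = 81, b² = 56.
c² = a² - b² = 81 - 56 = 25, so c = 5.
Foci lie on the horizontal axis through the center: (h ± c, k).

(-5, 0) and (5, 0)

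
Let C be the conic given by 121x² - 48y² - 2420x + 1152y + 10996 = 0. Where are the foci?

Group: 121(x² - 20x) -48(y² - 24y) = -10996
Complete the square: 121(x - 10)² -48(y - 12)² = -10996 + 12100 - 6912 = -5808
Divide by -5808: (y - 12)²/121 - (x - 10)²/48 = 1
Hyperbola, center (10, 12), transverse axis vertical; a² = 121, b² = 48.
c² = a² + b² = 121 + 48 = 169, so c = 13.
Foci lie on the vertical axis through the center: (h, k ± c).

(10, -1) and (10, 25)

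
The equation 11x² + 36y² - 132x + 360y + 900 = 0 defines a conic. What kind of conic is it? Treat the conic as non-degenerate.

No xy term. Coefficients of x² and y² are A = 11, C = 36.
A and C have the same sign but A ≠ C ⇒ ellipse.

ellipse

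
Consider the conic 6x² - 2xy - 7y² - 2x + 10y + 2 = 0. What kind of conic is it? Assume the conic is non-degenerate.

hyperbola

A = 6, B = -2, C = -7.
Discriminant B² − 4AC = (-2)² − 4·6·(-7) = 172.
B² − 4AC > 0 ⇒ hyperbola.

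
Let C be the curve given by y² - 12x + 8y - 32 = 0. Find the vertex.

Only y is squared. Complete the square in y: (y + 4)² = 12(x + 4).
Vertex (-4, -4); 4p = 12 so p = 3. Opens right.

(-4, -4)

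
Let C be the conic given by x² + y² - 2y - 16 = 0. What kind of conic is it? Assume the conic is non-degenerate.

circle

No xy term. Coefficients of x² and y² are A = 1, C = 1.
A = C (same sign) ⇒ circle.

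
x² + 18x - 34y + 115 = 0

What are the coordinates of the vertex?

Only x is squared. Complete the square in x: (x + 9)² = 34(y - 1).
Vertex (-9, 1); 4p = 34 so p = 17/2. Opens up.

(-9, 1)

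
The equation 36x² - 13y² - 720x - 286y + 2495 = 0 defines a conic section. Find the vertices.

(10, -17) and (10, -5)

36(x² - 20x) -13(y² + 22y) = -2495
Complete the square: 36(x - 10)² -13(y + 11)² = -2495 + 3600 - 1573 = -468
Dividing both sides by -468: (y + 11)²/36 - (x - 10)²/13 = 1
Hyperbola, center (10, -11), transverse axis vertical; a² = 36, b² = 13.
a = 6. Vertices at (h, k ± a).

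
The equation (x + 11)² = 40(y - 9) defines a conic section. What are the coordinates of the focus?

Vertex (-11, 9); 4p = 40 so p = 10. Opens up.
Focus is p units from the vertex along the axis: (h, k + p).

(-11, 19)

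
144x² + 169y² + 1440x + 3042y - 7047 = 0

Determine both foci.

Group the x- and y-terms: 144(x² + 10x) + 169(y² + 18y) = 7047
Complete the square: 144(x + 5)² + 169(y + 9)² = 7047 + 3600 + 13689 = 24336
Dividing both sides by 24336: (x + 5)²/169 + (y + 9)²/144 = 1
Ellipse, center (-5, -9), major axis horizontal; a² = 169, b² = 144.
c² = a² - b² = 169 - 144 = 25, so c = 5.
Foci lie on the horizontal axis through the center: (h ± c, k).

(-10, -9) and (0, -9)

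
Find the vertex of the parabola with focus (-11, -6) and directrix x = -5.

(-8, -6)

The vertex is the midpoint between the focus and the directrix along the axis of symmetry.
Axis is horizontal (directrix is vertical). Vertex x-coordinate = (-11 + (-5))/2 = -8; y-coordinate = -6.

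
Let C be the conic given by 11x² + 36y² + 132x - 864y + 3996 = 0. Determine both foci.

Group: 11(x² + 12x) + 36(y² - 24y) = -3996
Complete the square in x and y: 11(x + 6)² + 36(y - 12)² = -3996 + 396 + 5184 = 1584
Divide through by 1584 to get (x + 6)²/144 + (y - 12)²/44 = 1.
Ellipse, center (-6, 12), major axis horizontal; a² = 144, b² = 44.
c² = a² - b² = 144 - 44 = 100, so c = 10.
Foci lie on the horizontal axis through the center: (h ± c, k).

(-16, 12) and (4, 12)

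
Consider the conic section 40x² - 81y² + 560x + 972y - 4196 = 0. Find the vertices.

(-16, 6) and (2, 6)

Group the x- and y-terms: 40(x² + 14x) -81(y² - 12y) = 4196
Completing the square gives 40(x + 7)² -81(y - 6)² = 4196 + 1960 - 2916 = 3240.
Dividing both sides by 3240: (x + 7)²/81 - (y - 6)²/40 = 1
Hyperbola, center (-7, 6), transverse axis horizontal; a² = 81, b² = 40.
a = 9. Vertices at (h ± a, k).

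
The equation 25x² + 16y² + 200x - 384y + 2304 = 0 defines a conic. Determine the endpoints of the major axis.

Collect terms: 25(x² + 8x) + 16(y² - 24y) = -2304
Completing the square gives 25(x + 4)² + 16(y - 12)² = -2304 + 400 + 2304 = 400.
Dividing both sides by 400: (x + 4)²/16 + (y - 12)²/25 = 1
Ellipse, center (-4, 12), major axis vertical; a² = 25, b² = 16.
a = 5. Vertices at (h, k ± a).

(-4, 7) and (-4, 17)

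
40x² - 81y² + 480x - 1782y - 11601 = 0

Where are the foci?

(-17, -11) and (5, -11)

Rearranging, 40(x² + 12x) -81(y² + 22y) = 11601.
Complete the square in x and y: 40(x + 6)² -81(y + 11)² = 11601 + 1440 - 9801 = 3240
Dividing both sides by 3240: (x + 6)²/81 - (y + 11)²/40 = 1
Hyperbola, center (-6, -11), transverse axis horizontal; a² = 81, b² = 40.
c² = a² + b² = 81 + 40 = 121, so c = 11.
Foci lie on the horizontal axis through the center: (h ± c, k).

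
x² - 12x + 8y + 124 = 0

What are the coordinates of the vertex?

Only x is squared. Complete the square in x: (x - 6)² = -8(y + 11).
Vertex (6, -11); 4p = -8 so p = -2. Opens down.

(6, -11)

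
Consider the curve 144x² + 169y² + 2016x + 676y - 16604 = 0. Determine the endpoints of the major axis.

(-20, -2) and (6, -2)

Rearranging, 144(x² + 14x) + 169(y² + 4y) = 16604.
144(x + 7)² + 169(y + 2)² = 16604 + 7056 + 676 = 24336
Dividing both sides by 24336: (x + 7)²/169 + (y + 2)²/144 = 1
Ellipse, center (-7, -2), major axis horizontal; a² = 169, b² = 144.
a = 13. Vertices at (h ± a, k).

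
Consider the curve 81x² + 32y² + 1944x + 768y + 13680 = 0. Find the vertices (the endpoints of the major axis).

81(x² + 24x) + 32(y² + 24y) = -13680
81(x + 12)² + 32(y + 12)² = -13680 + 11664 + 4608 = 2592
Divide by 2592: (x + 12)²/32 + (y + 12)²/81 = 1
Ellipse, center (-12, -12), major axis vertical; a² = 81, b² = 32.
a = 9. Vertices at (h, k ± a).

(-12, -21) and (-12, -3)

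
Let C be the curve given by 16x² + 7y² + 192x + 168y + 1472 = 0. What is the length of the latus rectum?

Group the x- and y-terms: 16(x² + 12x) + 7(y² + 24y) = -1472
Complete the square in x and y: 16(x + 6)² + 7(y + 12)² = -1472 + 576 + 1008 = 112
Divide through by 112 to get (x + 6)²/7 + (y + 12)²/16 = 1.
Ellipse, center (-6, -12), major axis vertical; a² = 16, b² = 7.
Latus rectum length = 2b²/a = 2·7/4 = 7/2.

7/2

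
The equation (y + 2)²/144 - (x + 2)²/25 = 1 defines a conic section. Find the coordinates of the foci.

(-2, -15) and (-2, 11)

Center (-2, -2). The positive term is the y-term, so the transverse axis is vertical; a² = 144, b² = 25.
c² = a² + b² = 144 + 25 = 169, so c = 13.
Foci lie on the vertical axis through the center: (h, k ± c).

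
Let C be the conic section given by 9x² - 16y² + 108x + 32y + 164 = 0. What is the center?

Collect terms: 9(x² + 12x) -16(y² - 2y) = -164
9(x + 6)² -16(y - 1)² = -164 + 324 - 16 = 144
Divide by 144: (x + 6)²/16 - (y - 1)²/9 = 1
Hyperbola with center (-6, 1).

(-6, 1)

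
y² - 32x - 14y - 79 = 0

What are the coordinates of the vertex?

(-4, 7)

Only y is squared. Complete the square in y: (y - 7)² = 32(x + 4).
Vertex (-4, 7); 4p = 32 so p = 8. Opens right.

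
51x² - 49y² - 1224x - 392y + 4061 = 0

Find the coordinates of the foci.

(2, -4) and (22, -4)

51(x² - 24x) -49(y² + 8y) = -4061
51(x - 12)² -49(y + 4)² = -4061 + 7344 - 784 = 2499
Dividing both sides by 2499: (x - 12)²/49 - (y + 4)²/51 = 1
Hyperbola, center (12, -4), transverse axis horizontal; a² = 49, b² = 51.
c² = a² + b² = 49 + 51 = 100, so c = 10.
Foci lie on the horizontal axis through the center: (h ± c, k).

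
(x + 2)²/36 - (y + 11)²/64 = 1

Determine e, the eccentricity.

Center (-2, -11). The positive term is the x-term, so the transverse axis is horizontal; a² = 36, b² = 64.
c² = a² + b² = 100, so c = 10.
e = c/a = 10/6 = 5/3.

e = 5/3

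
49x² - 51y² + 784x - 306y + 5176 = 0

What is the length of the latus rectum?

102/7

Rearranging, 49(x² + 16x) -51(y² + 6y) = -5176.
Completing the square gives 49(x + 8)² -51(y + 3)² = -5176 + 3136 - 459 = -2499.
Dividing both sides by -2499: (y + 3)²/49 - (x + 8)²/51 = 1
Hyperbola, center (-8, -3), transverse axis vertical; a² = 49, b² = 51.
Latus rectum length = 2b²/a = 2·51/7 = 102/7.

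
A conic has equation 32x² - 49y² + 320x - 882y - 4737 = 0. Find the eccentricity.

e = 9/7

Collect terms: 32(x² + 10x) -49(y² + 18y) = 4737
32(x + 5)² -49(y + 9)² = 4737 + 800 - 3969 = 1568
Dividing both sides by 1568: (x + 5)²/49 - (y + 9)²/32 = 1
Hyperbola, center (-5, -9), transverse axis horizontal; a² = 49, b² = 32.
c² = a² + b² = 81, so c = 9.
e = c/a = 9/7.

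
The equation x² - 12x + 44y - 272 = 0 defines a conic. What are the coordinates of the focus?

(6, -4)

Only x is squared. Complete the square in x: (x - 6)² = -44(y - 7).
Vertex (6, 7); 4p = -44 so p = -11. Opens down.
Focus is p units from the vertex along the axis: (h, k + p).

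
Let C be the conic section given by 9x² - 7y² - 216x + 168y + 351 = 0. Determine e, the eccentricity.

e = 4/3

Rearranging, 9(x² - 24x) -7(y² - 24y) = -351.
Complete the square: 9(x - 12)² -7(y - 12)² = -351 + 1296 - 1008 = -63
Dividing both sides by -63: (y - 12)²/9 - (x - 12)²/7 = 1
Hyperbola, center (12, 12), transverse axis vertical; a² = 9, b² = 7.
c² = a² + b² = 16, so c = 4.
e = c/a = 4/3.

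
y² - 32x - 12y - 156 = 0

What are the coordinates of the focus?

(2, 6)

Only y is squared. Complete the square in y: (y - 6)² = 32(x + 6).
Vertex (-6, 6); 4p = 32 so p = 8. Opens right.
Focus is p units from the vertex along the axis: (h + p, k).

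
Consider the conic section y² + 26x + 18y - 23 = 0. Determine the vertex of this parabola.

Only y is squared. Complete the square in y: (y + 9)² = -26(x - 4).
Vertex (4, -9); 4p = -26 so p = -13/2. Opens left.

(4, -9)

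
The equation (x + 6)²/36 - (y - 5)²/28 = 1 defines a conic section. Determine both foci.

(-14, 5) and (2, 5)

Center (-6, 5). The positive term is the x-term, so the transverse axis is horizontal; a² = 36, b² = 28.
c² = a² + b² = 36 + 28 = 64, so c = 8.
Foci lie on the horizontal axis through the center: (h ± c, k).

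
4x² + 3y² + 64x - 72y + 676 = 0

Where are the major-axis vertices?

Group the x- and y-terms: 4(x² + 16x) + 3(y² - 24y) = -676
Completing the square gives 4(x + 8)² + 3(y - 12)² = -676 + 256 + 432 = 12.
Divide by 12: (x + 8)²/3 + (y - 12)²/4 = 1
Ellipse, center (-8, 12), major axis vertical; a² = 4, b² = 3.
a = 2. Vertices at (h, k ± a).

(-8, 10) and (-8, 14)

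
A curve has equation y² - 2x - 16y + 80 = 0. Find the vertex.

Only y is squared. Complete the square in y: (y - 8)² = 2(x - 8).
Vertex (8, 8); 4p = 2 so p = 1/2. Opens right.

(8, 8)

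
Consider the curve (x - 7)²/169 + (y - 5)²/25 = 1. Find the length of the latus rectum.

Center (7, 5). The larger denominator 169 sits under the x-term, so the major axis is horizontal; a² = 169, b² = 25.
Latus rectum length = 2b²/a = 2·25/13 = 50/13.

50/13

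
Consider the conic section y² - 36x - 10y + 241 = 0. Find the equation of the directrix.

Only y is squared. Complete the square in y: (y - 5)² = 36(x - 6).
Vertex (6, 5); 4p = 36 so p = 9. Opens right.
Directrix is the vertical line x = h − p = 6 − (9) = -3.

x = -3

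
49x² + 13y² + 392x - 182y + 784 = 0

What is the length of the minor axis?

2√13

49(x² + 8x) + 13(y² - 14y) = -784
49(x + 4)² + 13(y - 7)² = -784 + 784 + 637 = 637
Divide by 637: (x + 4)²/13 + (y - 7)²/49 = 1
Ellipse, center (-4, 7), major axis vertical; a² = 49, b² = 13.
b² = 13 so b = √13; the minor axis has length 2b = 2√13.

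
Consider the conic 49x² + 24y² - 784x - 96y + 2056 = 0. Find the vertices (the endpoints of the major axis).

(8, -5) and (8, 9)

Group the x- and y-terms: 49(x² - 16x) + 24(y² - 4y) = -2056
Complete the square in x and y: 49(x - 8)² + 24(y - 2)² = -2056 + 3136 + 96 = 1176
Dividing both sides by 1176: (x - 8)²/24 + (y - 2)²/49 = 1
Ellipse, center (8, 2), major axis vertical; a² = 49, b² = 24.
a = 7. Vertices at (h, k ± a).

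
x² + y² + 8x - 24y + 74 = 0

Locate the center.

(-4, 12)

Group the x- and y-terms: (x² + 8x) + (y² - 24y) = -74
Complete the square in x and y: (x + 4)² + (y - 12)² = -74 + 16 + 144 = 86
So (x + 4)² + (y - 12)² = 86.
Circle centered at (-4, 12) with r² = 86.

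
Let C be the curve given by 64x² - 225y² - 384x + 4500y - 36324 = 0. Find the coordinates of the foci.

(-14, 10) and (20, 10)

Collect terms: 64(x² - 6x) -225(y² - 20y) = 36324
Complete the square: 64(x - 3)² -225(y - 10)² = 36324 + 576 - 22500 = 14400
Dividing both sides by 14400: (x - 3)²/225 - (y - 10)²/64 = 1
Hyperbola, center (3, 10), transverse axis horizontal; a² = 225, b² = 64.
c² = a² + b² = 225 + 64 = 289, so c = 17.
Foci lie on the horizontal axis through the center: (h ± c, k).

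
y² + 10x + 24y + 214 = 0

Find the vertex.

Only y is squared. Complete the square in y: (y + 12)² = -10(x + 7).
Vertex (-7, -12); 4p = -10 so p = -5/2. Opens left.

(-7, -12)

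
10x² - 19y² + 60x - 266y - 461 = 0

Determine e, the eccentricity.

Group: 10(x² + 6x) -19(y² + 14y) = 461
Completing the square gives 10(x + 3)² -19(y + 7)² = 461 + 90 - 931 = -380.
Divide through by -380 to get (y + 7)²/20 - (x + 3)²/38 = 1.
Hyperbola, center (-3, -7), transverse axis vertical; a² = 20, b² = 38.
c² = a² + b² = 58, so c = √58.
e = c/a = √58/2√5 = √290/10.

e = √290/10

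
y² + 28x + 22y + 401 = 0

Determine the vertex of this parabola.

(-10, -11)

Only y is squared. Complete the square in y: (y + 11)² = -28(x + 10).
Vertex (-10, -11); 4p = -28 so p = -7. Opens left.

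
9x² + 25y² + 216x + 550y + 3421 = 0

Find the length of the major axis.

20

Collect terms: 9(x² + 24x) + 25(y² + 22y) = -3421
Complete the square: 9(x + 12)² + 25(y + 11)² = -3421 + 1296 + 3025 = 900
Divide by 900: (x + 12)²/100 + (y + 11)²/36 = 1
Ellipse, center (-12, -11), major axis horizontal; a² = 100, b² = 36.
a² = 100 so a = 10; the major axis has length 2a = 20.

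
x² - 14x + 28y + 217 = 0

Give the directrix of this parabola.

y = 1

Only x is squared. Complete the square in x: (x - 7)² = -28(y + 6).
Vertex (7, -6); 4p = -28 so p = -7. Opens down.
Directrix is the horizontal line y = k − p = -6 − (-7) = 1.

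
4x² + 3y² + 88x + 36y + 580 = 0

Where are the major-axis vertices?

(-11, -8) and (-11, -4)

4(x² + 22x) + 3(y² + 12y) = -580
4(x + 11)² + 3(y + 6)² = -580 + 484 + 108 = 12
Divide through by 12 to get (x + 11)²/3 + (y + 6)²/4 = 1.
Ellipse, center (-11, -6), major axis vertical; a² = 4, b² = 3.
a = 2. Vertices at (h, k ± a).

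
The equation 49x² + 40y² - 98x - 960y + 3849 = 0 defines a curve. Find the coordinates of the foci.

(1, 9) and (1, 15)

Rearranging, 49(x² - 2x) + 40(y² - 24y) = -3849.
Completing the square gives 49(x - 1)² + 40(y - 12)² = -3849 + 49 + 5760 = 1960.
Divide by 1960: (x - 1)²/40 + (y - 12)²/49 = 1
Ellipse, center (1, 12), major axis vertical; a² = 49, b² = 40.
c² = a² - b² = 49 - 40 = 9, so c = 3.
Foci lie on the vertical axis through the center: (h, k ± c).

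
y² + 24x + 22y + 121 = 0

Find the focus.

(-6, -11)

Only y is squared. Complete the square in y: (y + 11)² = -24x.
Vertex (0, -11); 4p = -24 so p = -6. Opens left.
Focus is p units from the vertex along the axis: (h + p, k).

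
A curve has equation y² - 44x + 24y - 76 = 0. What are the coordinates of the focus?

(6, -12)

Only y is squared. Complete the square in y: (y + 12)² = 44(x + 5).
Vertex (-5, -12); 4p = 44 so p = 11. Opens right.
Focus is p units from the vertex along the axis: (h + p, k).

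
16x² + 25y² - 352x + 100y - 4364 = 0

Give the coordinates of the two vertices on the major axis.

(-9, -2) and (31, -2)

Rearranging, 16(x² - 22x) + 25(y² + 4y) = 4364.
Complete the square: 16(x - 11)² + 25(y + 2)² = 4364 + 1936 + 100 = 6400
Divide through by 6400 to get (x - 11)²/400 + (y + 2)²/256 = 1.
Ellipse, center (11, -2), major axis horizontal; a² = 400, b² = 256.
a = 20. Vertices at (h ± a, k).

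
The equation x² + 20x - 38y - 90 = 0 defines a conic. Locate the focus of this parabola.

Only x is squared. Complete the square in x: (x + 10)² = 38(y + 5).
Vertex (-10, -5); 4p = 38 so p = 19/2. Opens up.
Focus is p units from the vertex along the axis: (h, k + p).

(-10, 9/2)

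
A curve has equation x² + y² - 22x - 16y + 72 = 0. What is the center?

Collect terms: (x² - 22x) + (y² - 16y) = -72
Complete the square in x and y: (x - 11)² + (y - 8)² = -72 + 121 + 64 = 113
So (x - 11)² + (y - 8)² = 113.
Circle centered at (11, 8) with r² = 113.

(11, 8)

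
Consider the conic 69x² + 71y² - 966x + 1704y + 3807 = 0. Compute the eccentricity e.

Group the x- and y-terms: 69(x² - 14x) + 71(y² + 24y) = -3807
Complete the square: 69(x - 7)² + 71(y + 12)² = -3807 + 3381 + 10224 = 9798
Divide by 9798: (x - 7)²/142 + (y + 12)²/138 = 1
Ellipse, center (7, -12), major axis horizontal; a² = 142, b² = 138.
c² = a² - b² = 4, so c = 2.
e = c/a = 2/√142 = √142/71.

e = √142/71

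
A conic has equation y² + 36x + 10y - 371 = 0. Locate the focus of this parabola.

Only y is squared. Complete the square in y: (y + 5)² = -36(x - 11).
Vertex (11, -5); 4p = -36 so p = -9. Opens left.
Focus is p units from the vertex along the axis: (h + p, k).

(2, -5)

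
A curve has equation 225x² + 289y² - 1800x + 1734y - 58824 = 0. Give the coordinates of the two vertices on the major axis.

(-13, -3) and (21, -3)

Collect terms: 225(x² - 8x) + 289(y² + 6y) = 58824
Complete the square: 225(x - 4)² + 289(y + 3)² = 58824 + 3600 + 2601 = 65025
Divide through by 65025 to get (x - 4)²/289 + (y + 3)²/225 = 1.
Ellipse, center (4, -3), major axis horizontal; a² = 289, b² = 225.
a = 17. Vertices at (h ± a, k).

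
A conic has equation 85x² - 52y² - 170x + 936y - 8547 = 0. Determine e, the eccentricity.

Group: 85(x² - 2x) -52(y² - 18y) = 8547
Completing the square gives 85(x - 1)² -52(y - 9)² = 8547 + 85 - 4212 = 4420.
Divide through by 4420 to get (x - 1)²/52 - (y - 9)²/85 = 1.
Hyperbola, center (1, 9), transverse axis horizontal; a² = 52, b² = 85.
c² = a² + b² = 137, so c = √137.
e = c/a = √137/2√13 = √1781/26.

e = √1781/26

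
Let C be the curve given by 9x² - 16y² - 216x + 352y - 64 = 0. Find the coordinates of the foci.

(12, 1) and (12, 21)

9(x² - 24x) -16(y² - 22y) = 64
Complete the square in x and y: 9(x - 12)² -16(y - 11)² = 64 + 1296 - 1936 = -576
Divide by -576: (y - 11)²/36 - (x - 12)²/64 = 1
Hyperbola, center (12, 11), transverse axis vertical; a² = 36, b² = 64.
c² = a² + b² = 36 + 64 = 100, so c = 10.
Foci lie on the vertical axis through the center: (h, k ± c).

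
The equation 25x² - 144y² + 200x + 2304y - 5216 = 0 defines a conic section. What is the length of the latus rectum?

288/5

25(x² + 8x) -144(y² - 16y) = 5216
Completing the square gives 25(x + 4)² -144(y - 8)² = 5216 + 400 - 9216 = -3600.
Divide through by -3600 to get (y - 8)²/25 - (x + 4)²/144 = 1.
Hyperbola, center (-4, 8), transverse axis vertical; a² = 25, b² = 144.
Latus rectum length = 2b²/a = 2·144/5 = 288/5.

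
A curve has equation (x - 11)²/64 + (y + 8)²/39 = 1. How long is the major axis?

Center (11, -8). The larger denominator 64 sits under the x-term, so the major axis is horizontal; a² = 64, b² = 39.
a² = 64 so a = 8; the major axis has length 2a = 16.

16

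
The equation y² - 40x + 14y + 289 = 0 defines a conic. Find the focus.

Only y is squared. Complete the square in y: (y + 7)² = 40(x - 6).
Vertex (6, -7); 4p = 40 so p = 10. Opens right.
Focus is p units from the vertex along the axis: (h + p, k).

(16, -7)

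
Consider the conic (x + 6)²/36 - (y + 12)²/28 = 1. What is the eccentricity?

Center (-6, -12). The positive term is the x-term, so the transverse axis is horizontal; a² = 36, b² = 28.
c² = a² + b² = 64, so c = 8.
e = c/a = 8/6 = 4/3.

e = 4/3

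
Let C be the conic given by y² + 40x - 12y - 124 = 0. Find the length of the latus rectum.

Only y is squared. Complete the square in y: (y - 6)² = -40(x - 4).
Vertex (4, 6); 4p = -40 so p = -10. Opens left.
Latus rectum length = |4p| = 40.

40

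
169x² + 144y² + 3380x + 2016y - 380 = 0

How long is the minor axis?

24

169(x² + 20x) + 144(y² + 14y) = 380
Complete the square: 169(x + 10)² + 144(y + 7)² = 380 + 16900 + 7056 = 24336
Dividing both sides by 24336: (x + 10)²/144 + (y + 7)²/169 = 1
Ellipse, center (-10, -7), major axis vertical; a² = 169, b² = 144.
b² = 144 so b = 12; the minor axis has length 2b = 24.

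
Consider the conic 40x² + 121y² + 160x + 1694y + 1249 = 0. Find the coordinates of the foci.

Collect terms: 40(x² + 4x) + 121(y² + 14y) = -1249
40(x + 2)² + 121(y + 7)² = -1249 + 160 + 5929 = 4840
Divide by 4840: (x + 2)²/121 + (y + 7)²/40 = 1
Ellipse, center (-2, -7), major axis horizontal; a² = 121, b² = 40.
c² = a² - b² = 121 - 40 = 81, so c = 9.
Foci lie on the horizontal axis through the center: (h ± c, k).

(-11, -7) and (7, -7)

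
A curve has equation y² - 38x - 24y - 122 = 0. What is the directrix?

Only y is squared. Complete the square in y: (y - 12)² = 38(x + 7).
Vertex (-7, 12); 4p = 38 so p = 19/2. Opens right.
Directrix is the vertical line x = h − p = -7 − (19/2) = -33/2.

x = -33/2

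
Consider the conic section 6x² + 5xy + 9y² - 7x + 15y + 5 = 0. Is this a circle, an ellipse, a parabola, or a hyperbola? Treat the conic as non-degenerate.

A = 6, B = 5, C = 9.
Discriminant B² − 4AC = 5² − 4·6·9 = -191.
B² − 4AC < 0 ⇒ ellipse.

ellipse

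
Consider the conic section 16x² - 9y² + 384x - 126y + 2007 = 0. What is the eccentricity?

e = 5/4

Collect terms: 16(x² + 24x) -9(y² + 14y) = -2007
16(x + 12)² -9(y + 7)² = -2007 + 2304 - 441 = -144
Divide by -144: (y + 7)²/16 - (x + 12)²/9 = 1
Hyperbola, center (-12, -7), transverse axis vertical; a² = 16, b² = 9.
c² = a² + b² = 25, so c = 5.
e = c/a = 5/4.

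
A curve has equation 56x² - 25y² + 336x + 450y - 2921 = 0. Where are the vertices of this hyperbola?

(-8, 9) and (2, 9)

Collect terms: 56(x² + 6x) -25(y² - 18y) = 2921
56(x + 3)² -25(y - 9)² = 2921 + 504 - 2025 = 1400
Dividing both sides by 1400: (x + 3)²/25 - (y - 9)²/56 = 1
Hyperbola, center (-3, 9), transverse axis horizontal; a² = 25, b² = 56.
a = 5. Vertices at (h ± a, k).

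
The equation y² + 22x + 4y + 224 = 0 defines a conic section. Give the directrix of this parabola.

Only y is squared. Complete the square in y: (y + 2)² = -22(x + 10).
Vertex (-10, -2); 4p = -22 so p = -11/2. Opens left.
Directrix is the vertical line x = h − p = -10 − (-11/2) = -9/2.

x = -9/2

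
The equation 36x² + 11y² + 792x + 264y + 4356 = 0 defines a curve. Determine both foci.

Group the x- and y-terms: 36(x² + 22x) + 11(y² + 24y) = -4356
Complete the square: 36(x + 11)² + 11(y + 12)² = -4356 + 4356 + 1584 = 1584
Divide by 1584: (x + 11)²/44 + (y + 12)²/144 = 1
Ellipse, center (-11, -12), major axis vertical; a² = 144, b² = 44.
c² = a² - b² = 144 - 44 = 100, so c = 10.
Foci lie on the vertical axis through the center: (h, k ± c).

(-11, -22) and (-11, -2)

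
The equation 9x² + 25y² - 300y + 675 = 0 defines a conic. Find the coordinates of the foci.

Collect terms: 9x² + 25(y² - 12y) = -675
9x² + 25(y - 6)² = -675 + 0 + 900 = 225
Dividing both sides by 225: x²/25 + (y - 6)²/9 = 1
Ellipse, center (0, 6), major axis horizontal; a² = 25, b² = 9.
c² = a² - b² = 25 - 9 = 16, so c = 4.
Foci lie on the horizontal axis through the center: (h ± c, k).

(-4, 6) and (4, 6)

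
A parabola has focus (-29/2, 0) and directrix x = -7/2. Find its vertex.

The vertex is the midpoint between the focus and the directrix along the axis of symmetry.
Axis is horizontal (directrix is vertical). Vertex x-coordinate = (-29/2 + (-7/2))/2 = -9; y-coordinate = 0.

(-9, 0)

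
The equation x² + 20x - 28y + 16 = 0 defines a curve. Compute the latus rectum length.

28

Only x is squared. Complete the square in x: (x + 10)² = 28(y + 3).
Vertex (-10, -3); 4p = 28 so p = 7. Opens up.
Latus rectum length = |4p| = 28.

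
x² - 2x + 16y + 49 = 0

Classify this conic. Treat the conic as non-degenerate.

No xy term. Coefficients of x² and y² are A = 1, C = 0.
Exactly one squared variable ⇒ parabola.

parabola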